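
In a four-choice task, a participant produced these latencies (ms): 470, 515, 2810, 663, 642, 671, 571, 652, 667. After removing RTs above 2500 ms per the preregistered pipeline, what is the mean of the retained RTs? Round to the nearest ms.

606 ms

Excluded: 2810
Retained (n=8): Σ = 4851
Mean = 4851/8 = 606.3750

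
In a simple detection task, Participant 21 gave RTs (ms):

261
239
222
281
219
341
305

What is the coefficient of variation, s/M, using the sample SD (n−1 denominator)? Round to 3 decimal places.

0.169

n = 7, Σ = 1868, M = 266.8571
Σ(x−M)² = 12264.857; s = √(12264.857/6) = 45.2122
CV = 45.2122 / 266.8571 = 0.16942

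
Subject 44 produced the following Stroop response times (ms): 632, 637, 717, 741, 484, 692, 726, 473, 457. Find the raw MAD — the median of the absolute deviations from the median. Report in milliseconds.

Sorted: 457, 473, 484, 632, 637, 692, 717, 726, 741 → median = 637
|x − 637|: 5, 0, 80, 104, 153, 55, 89, 164, 180
Sorted deviations: 0, 5, 55, 80, 89, 104, 153, 164, 180 → MAD = 89

89 ms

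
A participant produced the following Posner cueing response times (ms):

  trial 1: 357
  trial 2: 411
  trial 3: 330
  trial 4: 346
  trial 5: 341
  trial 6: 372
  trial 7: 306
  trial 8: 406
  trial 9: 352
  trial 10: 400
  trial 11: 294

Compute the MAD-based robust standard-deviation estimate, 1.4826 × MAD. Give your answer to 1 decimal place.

32.6 ms

Sorted: 294, 306, 330, 341, 346, 352, 357, 372, 400, 406, 411 → median = 352
|x − 352| sorted: 0, 5, 6, 11, 20, 22, 46, 48, 54, 58, 59 → MAD = 22
Robust SD ≈ 1.4826 × 22 = 32.617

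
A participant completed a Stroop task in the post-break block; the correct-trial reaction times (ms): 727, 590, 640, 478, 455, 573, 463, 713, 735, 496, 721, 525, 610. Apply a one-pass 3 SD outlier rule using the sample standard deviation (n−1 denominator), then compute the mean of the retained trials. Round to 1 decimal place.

594.3 ms

n = 13, ΣRT = 7726, M = 594.308
Σ(x−M)² = 134990.77; s = √(134990.77/12) = 106.062
Cutoffs: 594.308 ± 3·106.062 → [276.1, 912.5]
No RTs fall outside the cutoffs; all 13 retained. Mean = 7726/13 = 594.308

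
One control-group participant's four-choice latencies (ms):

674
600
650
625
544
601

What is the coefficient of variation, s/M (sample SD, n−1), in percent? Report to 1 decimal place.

7.4%

n = 6, Σ = 3694, M = 615.6667
Σ(x−M)² = 10265.333; s = √(10265.333/5) = 45.3108
CV = 45.3108 / 615.6667 = 0.07360 = 7.360%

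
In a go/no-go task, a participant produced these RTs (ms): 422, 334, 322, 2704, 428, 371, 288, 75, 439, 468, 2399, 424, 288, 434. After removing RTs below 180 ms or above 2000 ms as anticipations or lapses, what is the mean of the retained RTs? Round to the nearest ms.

383 ms

Excluded: 75, 2399, 2704
Retained (n=11): Σ = 4218
Mean = 4218/11 = 383.4545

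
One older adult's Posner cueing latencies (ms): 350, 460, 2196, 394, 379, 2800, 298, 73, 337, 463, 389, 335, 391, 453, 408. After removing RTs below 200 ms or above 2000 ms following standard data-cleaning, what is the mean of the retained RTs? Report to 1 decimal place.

Excluded: 73, 2196, 2800
Retained (n=12): Σ = 4657
Mean = 4657/12 = 388.0833

388.1 ms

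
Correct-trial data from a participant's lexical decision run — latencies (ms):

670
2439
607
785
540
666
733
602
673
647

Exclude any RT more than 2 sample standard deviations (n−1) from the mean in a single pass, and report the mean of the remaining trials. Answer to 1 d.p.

658.1 ms

n = 10, ΣRT = 8362, M = 836.200
Σ(x−M)² = 2896377.60; s = √(2896377.60/9) = 567.292
Cutoffs: 836.200 ± 2·567.292 → [-298.4, 1970.8]
Outside: 2439 → excluded.
Retained (n=9): Σ = 5923, mean = 5923/9 = 658.111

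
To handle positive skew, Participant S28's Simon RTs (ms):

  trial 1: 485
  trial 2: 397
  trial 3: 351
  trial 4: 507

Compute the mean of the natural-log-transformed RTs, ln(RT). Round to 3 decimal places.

6.064

ln(RT): 6.1841, 5.9839, 5.8608, 6.2285
Σ ln(RT) = 24.2574
Mean = 24.2574/4 = 6.06435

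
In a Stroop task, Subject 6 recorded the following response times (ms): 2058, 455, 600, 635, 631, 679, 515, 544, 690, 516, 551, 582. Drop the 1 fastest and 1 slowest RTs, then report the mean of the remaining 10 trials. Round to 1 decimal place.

594.3 ms

Sorted: 455, 515, 516, 544, 551, 582, 600, 631, 635, 679, 690, 2058
Drop lowest 1 (455) and highest 1 (2058)
Remaining (n=10): Σ = 5943, mean = 5943/10 = 594.300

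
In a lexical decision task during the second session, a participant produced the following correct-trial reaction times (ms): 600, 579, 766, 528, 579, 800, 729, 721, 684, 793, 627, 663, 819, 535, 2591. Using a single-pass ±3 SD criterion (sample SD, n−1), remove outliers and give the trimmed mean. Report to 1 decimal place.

n = 15, ΣRT = 12014, M = 800.933
Σ(x−M)² = 3564560.93; s = √(3564560.93/14) = 504.590
Cutoffs: 800.933 ± 3·504.590 → [-712.8, 2314.7]
Outside: 2591 → excluded.
Retained (n=14): Σ = 9423, mean = 9423/14 = 673.071

673.1 ms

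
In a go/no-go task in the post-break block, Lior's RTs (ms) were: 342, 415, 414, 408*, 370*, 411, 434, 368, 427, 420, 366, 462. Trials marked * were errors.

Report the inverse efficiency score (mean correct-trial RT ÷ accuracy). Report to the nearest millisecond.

Correct trials (n=10): 342, 415, 414, 411, 434, 368, 427, 420, 366, 462
Mean correct RT = 4059/10 = 405.9000 ms
Proportion correct = 10/12
IES = 405.9000 / (10/12) = 487.080 ms

487 ms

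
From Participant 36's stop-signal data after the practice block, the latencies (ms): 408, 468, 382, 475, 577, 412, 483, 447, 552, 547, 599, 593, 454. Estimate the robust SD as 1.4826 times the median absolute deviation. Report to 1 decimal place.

99.3 ms

Sorted: 382, 408, 412, 447, 454, 468, 475, 483, 547, 552, 577, 593, 599 → median = 475
|x − 475| sorted: 0, 7, 8, 21, 28, 63, 67, 72, 77, 93, 102, 118, 124 → MAD = 67
Robust SD ≈ 1.4826 × 67 = 99.334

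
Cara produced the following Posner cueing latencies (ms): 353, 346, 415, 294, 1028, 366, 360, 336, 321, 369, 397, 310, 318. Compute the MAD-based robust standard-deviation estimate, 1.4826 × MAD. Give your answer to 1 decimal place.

47.4 ms

Sorted: 294, 310, 318, 321, 336, 346, 353, 360, 366, 369, 397, 415, 1028 → median = 353
|x − 353| sorted: 0, 7, 7, 13, 16, 17, 32, 35, 43, 44, 59, 62, 675 → MAD = 32
Robust SD ≈ 1.4826 × 32 = 47.443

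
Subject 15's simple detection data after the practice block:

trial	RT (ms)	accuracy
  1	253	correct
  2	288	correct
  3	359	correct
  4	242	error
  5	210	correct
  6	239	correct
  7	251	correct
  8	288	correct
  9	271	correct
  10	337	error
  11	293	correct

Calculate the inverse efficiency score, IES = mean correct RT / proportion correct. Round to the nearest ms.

333 ms

Correct trials (n=9): 253, 288, 359, 210, 239, 251, 288, 271, 293
Mean correct RT = 2452/9 = 272.4444 ms
Proportion correct = 9/11
IES = 272.4444 / (9/11) = 332.988 ms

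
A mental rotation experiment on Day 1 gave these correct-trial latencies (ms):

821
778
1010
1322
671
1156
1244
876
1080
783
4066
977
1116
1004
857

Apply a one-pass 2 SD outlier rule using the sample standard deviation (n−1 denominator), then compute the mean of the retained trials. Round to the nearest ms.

n = 15, ΣRT = 17761, M = 1184.067
Σ(x−M)² = 9372684.93; s = √(9372684.93/14) = 818.216
Cutoffs: 1184.067 ± 2·818.216 → [-452.4, 2820.5]
Outside: 4066 → excluded.
Retained (n=14): Σ = 13695, mean = 13695/14 = 978.214

978 ms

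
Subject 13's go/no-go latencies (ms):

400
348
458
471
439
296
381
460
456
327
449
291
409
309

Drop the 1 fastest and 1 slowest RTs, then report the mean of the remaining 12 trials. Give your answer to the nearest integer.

394 ms

Sorted: 291, 296, 309, 327, 348, 381, 400, 409, 439, 449, 456, 458, 460, 471
Drop lowest 1 (291) and highest 1 (471)
Remaining (n=12): Σ = 4732, mean = 4732/12 = 394.333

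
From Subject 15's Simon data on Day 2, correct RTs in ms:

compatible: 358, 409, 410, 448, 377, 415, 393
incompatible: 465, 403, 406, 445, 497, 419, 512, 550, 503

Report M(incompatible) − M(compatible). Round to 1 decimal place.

65.2 ms

M(compatible) = 2810/7 = 401.429
M(incompatible) = 4200/9 = 466.667
Difference = 466.667 − 401.429 = 65.238 ms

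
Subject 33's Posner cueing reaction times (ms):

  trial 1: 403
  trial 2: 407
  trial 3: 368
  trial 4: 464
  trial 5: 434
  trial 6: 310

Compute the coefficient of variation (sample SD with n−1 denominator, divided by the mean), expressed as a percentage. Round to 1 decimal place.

n = 6, Σ = 2386, M = 397.6667
Σ(x−M)² = 14401.333; s = √(14401.333/5) = 53.6681
CV = 53.6681 / 397.6667 = 0.13496 = 13.496%

13.5%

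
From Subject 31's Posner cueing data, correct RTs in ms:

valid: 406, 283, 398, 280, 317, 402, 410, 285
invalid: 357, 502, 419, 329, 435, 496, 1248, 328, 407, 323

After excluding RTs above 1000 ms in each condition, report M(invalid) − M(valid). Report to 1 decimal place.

invalid: exclude 1248
M(valid) = 2781/8 = 347.625
M(invalid) = 3596/9 = 399.556
Difference = 399.556 − 347.625 = 51.931 ms

51.9 ms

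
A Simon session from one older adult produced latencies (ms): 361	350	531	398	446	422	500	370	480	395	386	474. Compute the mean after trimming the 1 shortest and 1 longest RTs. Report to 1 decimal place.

Sorted: 350, 361, 370, 386, 395, 398, 422, 446, 474, 480, 500, 531
Drop lowest 1 (350) and highest 1 (531)
Remaining (n=10): Σ = 4232, mean = 4232/10 = 423.200

423.2 ms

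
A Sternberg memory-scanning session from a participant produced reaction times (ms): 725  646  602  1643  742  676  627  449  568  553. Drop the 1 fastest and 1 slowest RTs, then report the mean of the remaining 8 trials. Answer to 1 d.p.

642.4 ms

Sorted: 449, 553, 568, 602, 627, 646, 676, 725, 742, 1643
Drop lowest 1 (449) and highest 1 (1643)
Remaining (n=8): Σ = 5139, mean = 5139/8 = 642.375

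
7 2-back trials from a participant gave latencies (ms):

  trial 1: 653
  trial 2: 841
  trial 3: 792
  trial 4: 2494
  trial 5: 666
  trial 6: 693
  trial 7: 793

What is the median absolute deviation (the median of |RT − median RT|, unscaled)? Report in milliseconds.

Sorted: 653, 666, 693, 792, 793, 841, 2494 → median = 792
|x − 792|: 139, 49, 0, 1702, 126, 99, 1
Sorted deviations: 0, 1, 49, 99, 126, 139, 1702 → MAD = 99

99 ms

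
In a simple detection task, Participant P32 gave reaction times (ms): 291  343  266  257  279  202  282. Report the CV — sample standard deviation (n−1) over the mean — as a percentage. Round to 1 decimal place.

15.4%

n = 7, Σ = 1920, M = 274.2857
Σ(x−M)² = 10675.429; s = √(10675.429/6) = 42.1810
CV = 42.1810 / 274.2857 = 0.15378 = 15.378%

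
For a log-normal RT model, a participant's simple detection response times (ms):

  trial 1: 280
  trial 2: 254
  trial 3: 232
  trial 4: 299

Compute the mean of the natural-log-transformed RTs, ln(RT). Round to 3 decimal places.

ln(RT): 5.6348, 5.5373, 5.4467, 5.7004
Σ ln(RT) = 22.3193
Mean = 22.3193/4 = 5.57983

5.580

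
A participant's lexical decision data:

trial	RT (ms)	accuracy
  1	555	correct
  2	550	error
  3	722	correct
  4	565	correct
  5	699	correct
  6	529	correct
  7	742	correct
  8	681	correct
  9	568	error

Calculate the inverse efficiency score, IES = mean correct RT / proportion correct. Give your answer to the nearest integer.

825 ms

Correct trials (n=7): 555, 722, 565, 699, 529, 742, 681
Mean correct RT = 4493/7 = 641.8571 ms
Proportion correct = 7/9
IES = 641.8571 / (7/9) = 825.245 ms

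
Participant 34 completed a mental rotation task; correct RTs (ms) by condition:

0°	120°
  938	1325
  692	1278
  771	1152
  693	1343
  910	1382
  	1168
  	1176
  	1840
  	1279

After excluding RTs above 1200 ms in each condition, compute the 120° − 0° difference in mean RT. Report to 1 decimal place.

364.5 ms

120°: exclude 1325, 1278, 1343, 1382, 1840, 1279
M(0°) = 4004/5 = 800.800
M(120°) = 3496/3 = 1165.333
Difference = 1165.333 − 800.800 = 364.533 ms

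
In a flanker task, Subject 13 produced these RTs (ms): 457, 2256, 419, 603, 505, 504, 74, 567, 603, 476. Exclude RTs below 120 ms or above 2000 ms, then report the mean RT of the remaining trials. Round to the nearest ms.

517 ms

Excluded: 74, 2256
Retained (n=8): Σ = 4134
Mean = 4134/8 = 516.7500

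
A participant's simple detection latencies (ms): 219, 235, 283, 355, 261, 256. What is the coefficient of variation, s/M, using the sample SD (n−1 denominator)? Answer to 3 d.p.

0.179

n = 6, Σ = 1609, M = 268.1667
Σ(x−M)² = 11476.833; s = √(11476.833/5) = 47.9100
CV = 47.9100 / 268.1667 = 0.17866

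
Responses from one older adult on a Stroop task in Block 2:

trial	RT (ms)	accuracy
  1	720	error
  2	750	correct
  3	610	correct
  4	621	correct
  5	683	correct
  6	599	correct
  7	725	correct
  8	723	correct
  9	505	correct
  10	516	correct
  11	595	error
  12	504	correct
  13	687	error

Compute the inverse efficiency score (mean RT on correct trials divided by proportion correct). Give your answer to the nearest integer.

811 ms

Correct trials (n=10): 750, 610, 621, 683, 599, 725, 723, 505, 516, 504
Mean correct RT = 6236/10 = 623.6000 ms
Proportion correct = 10/13
IES = 623.6000 / (10/13) = 810.680 ms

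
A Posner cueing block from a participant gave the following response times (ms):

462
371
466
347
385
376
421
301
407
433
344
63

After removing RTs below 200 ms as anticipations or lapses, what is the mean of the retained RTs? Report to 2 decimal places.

392.09 ms

Excluded: 63
Retained (n=11): Σ = 4313
Mean = 4313/11 = 392.0909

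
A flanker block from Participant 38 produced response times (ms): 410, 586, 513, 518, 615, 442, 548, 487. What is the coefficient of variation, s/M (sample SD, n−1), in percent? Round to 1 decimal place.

13.4%

n = 8, Σ = 4119, M = 514.8750
Σ(x−M)² = 33280.875; s = √(33280.875/7) = 68.9522
CV = 68.9522 / 514.8750 = 0.13392 = 13.392%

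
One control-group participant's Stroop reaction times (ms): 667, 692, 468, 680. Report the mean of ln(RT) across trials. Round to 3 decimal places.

ln(RT): 6.5028, 6.5396, 6.1485, 6.5221
Σ ln(RT) = 25.7129
Mean = 25.7129/4 = 6.42823

6.428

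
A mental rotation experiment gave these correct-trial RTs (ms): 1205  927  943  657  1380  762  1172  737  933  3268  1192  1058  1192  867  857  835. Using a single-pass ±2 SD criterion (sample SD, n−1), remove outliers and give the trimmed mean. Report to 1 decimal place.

981.1 ms

n = 16, ΣRT = 17985, M = 1124.062
Σ(x−M)² = 5512552.94; s = √(5512552.94/15) = 606.221
Cutoffs: 1124.062 ± 2·606.221 → [-88.4, 2336.5]
Outside: 3268 → excluded.
Retained (n=15): Σ = 14717, mean = 14717/15 = 981.133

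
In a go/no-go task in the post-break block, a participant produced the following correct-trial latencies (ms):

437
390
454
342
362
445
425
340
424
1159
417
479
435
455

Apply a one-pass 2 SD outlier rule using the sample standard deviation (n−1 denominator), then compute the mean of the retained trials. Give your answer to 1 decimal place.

n = 14, ΣRT = 6564, M = 468.857
Σ(x−M)² = 536501.71; s = √(536501.71/13) = 203.149
Cutoffs: 468.857 ± 2·203.149 → [62.6, 875.2]
Outside: 1159 → excluded.
Retained (n=13): Σ = 5405, mean = 5405/13 = 415.769

415.8 ms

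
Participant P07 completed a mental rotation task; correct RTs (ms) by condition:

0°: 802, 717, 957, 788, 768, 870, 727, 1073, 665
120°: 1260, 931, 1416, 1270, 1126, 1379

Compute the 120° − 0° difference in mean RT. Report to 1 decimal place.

M(0°) = 7367/9 = 818.556
M(120°) = 7382/6 = 1230.333
Difference = 1230.333 − 818.556 = 411.778 ms

411.8 ms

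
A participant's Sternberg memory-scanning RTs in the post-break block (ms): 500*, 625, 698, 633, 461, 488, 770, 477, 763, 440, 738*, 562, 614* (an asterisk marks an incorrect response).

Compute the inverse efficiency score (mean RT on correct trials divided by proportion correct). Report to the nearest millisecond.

769 ms

Correct trials (n=10): 625, 698, 633, 461, 488, 770, 477, 763, 440, 562
Mean correct RT = 5917/10 = 591.7000 ms
Proportion correct = 10/13
IES = 591.7000 / (10/13) = 769.210 ms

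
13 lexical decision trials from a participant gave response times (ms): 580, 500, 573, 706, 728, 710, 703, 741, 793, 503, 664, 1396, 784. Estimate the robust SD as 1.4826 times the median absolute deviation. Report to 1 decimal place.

Sorted: 500, 503, 573, 580, 664, 703, 706, 710, 728, 741, 784, 793, 1396 → median = 706
|x − 706| sorted: 0, 3, 4, 22, 35, 42, 78, 87, 126, 133, 203, 206, 690 → MAD = 78
Robust SD ≈ 1.4826 × 78 = 115.643

115.6 ms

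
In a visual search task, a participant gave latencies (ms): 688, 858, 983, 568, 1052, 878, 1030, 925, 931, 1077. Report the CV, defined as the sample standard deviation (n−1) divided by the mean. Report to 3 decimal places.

n = 10, Σ = 8990, M = 899.0000
Σ(x−M)² = 237214.000; s = √(237214.000/9) = 162.3487
CV = 162.3487 / 899.0000 = 0.18059

0.181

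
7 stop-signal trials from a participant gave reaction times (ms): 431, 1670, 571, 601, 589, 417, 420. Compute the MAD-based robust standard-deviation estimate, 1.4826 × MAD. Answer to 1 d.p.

207.6 ms

Sorted: 417, 420, 431, 571, 589, 601, 1670 → median = 571
|x − 571| sorted: 0, 18, 30, 140, 151, 154, 1099 → MAD = 140
Robust SD ≈ 1.4826 × 140 = 207.564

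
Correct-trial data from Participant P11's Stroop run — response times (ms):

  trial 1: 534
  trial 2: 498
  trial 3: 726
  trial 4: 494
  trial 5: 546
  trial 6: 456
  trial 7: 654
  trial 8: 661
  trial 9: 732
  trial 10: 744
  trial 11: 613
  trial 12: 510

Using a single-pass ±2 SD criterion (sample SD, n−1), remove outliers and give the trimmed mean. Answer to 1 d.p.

n = 12, ΣRT = 7168, M = 597.333
Σ(x−M)² = 118504.67; s = √(118504.67/11) = 103.794
Cutoffs: 597.333 ± 2·103.794 → [389.7, 804.9]
No RTs fall outside the cutoffs; all 12 retained. Mean = 7168/12 = 597.333

597.3 ms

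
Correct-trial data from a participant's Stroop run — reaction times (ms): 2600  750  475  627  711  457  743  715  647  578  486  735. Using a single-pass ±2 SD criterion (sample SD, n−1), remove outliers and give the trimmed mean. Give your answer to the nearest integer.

n = 12, ΣRT = 9524, M = 793.667
Σ(x−M)² = 3689130.67; s = √(3689130.67/11) = 579.116
Cutoffs: 793.667 ± 2·579.116 → [-364.6, 1951.9]
Outside: 2600 → excluded.
Retained (n=11): Σ = 6924, mean = 6924/11 = 629.455

629 ms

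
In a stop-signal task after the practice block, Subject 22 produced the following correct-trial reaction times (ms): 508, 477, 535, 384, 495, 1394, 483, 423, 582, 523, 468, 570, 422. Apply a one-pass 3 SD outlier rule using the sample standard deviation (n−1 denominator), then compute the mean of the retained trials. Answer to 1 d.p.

n = 13, ΣRT = 7264, M = 558.769
Σ(x−M)² = 795114.31; s = √(795114.31/12) = 257.409
Cutoffs: 558.769 ± 3·257.409 → [-213.5, 1331.0]
Outside: 1394 → excluded.
Retained (n=12): Σ = 5870, mean = 5870/12 = 489.167

489.2 ms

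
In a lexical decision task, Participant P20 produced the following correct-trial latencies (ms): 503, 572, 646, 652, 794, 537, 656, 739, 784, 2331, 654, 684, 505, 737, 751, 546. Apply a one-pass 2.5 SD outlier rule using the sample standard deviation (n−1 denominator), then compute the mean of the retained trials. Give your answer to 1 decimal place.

n = 16, ΣRT = 12091, M = 755.688
Σ(x−M)² = 2784957.44; s = √(2784957.44/15) = 430.887
Cutoffs: 755.688 ± 2.5·430.887 → [-321.5, 1832.9]
Outside: 2331 → excluded.
Retained (n=15): Σ = 9760, mean = 9760/15 = 650.667

650.7 ms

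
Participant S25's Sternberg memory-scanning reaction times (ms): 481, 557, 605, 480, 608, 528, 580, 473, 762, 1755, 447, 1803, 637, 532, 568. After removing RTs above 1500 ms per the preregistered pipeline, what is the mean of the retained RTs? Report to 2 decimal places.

558.31 ms

Excluded: 1755, 1803
Retained (n=13): Σ = 7258
Mean = 7258/13 = 558.3077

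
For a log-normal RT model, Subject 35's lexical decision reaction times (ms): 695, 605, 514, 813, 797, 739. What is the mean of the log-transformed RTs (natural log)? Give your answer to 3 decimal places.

ln(RT): 6.5439, 6.4052, 6.2422, 6.7007, 6.6809, 6.6053
Σ ln(RT) = 39.1782
Mean = 39.1782/6 = 6.52971

6.530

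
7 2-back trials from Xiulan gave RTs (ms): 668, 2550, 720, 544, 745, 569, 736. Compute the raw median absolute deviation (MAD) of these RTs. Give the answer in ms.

52 ms

Sorted: 544, 569, 668, 720, 736, 745, 2550 → median = 720
|x − 720|: 52, 1830, 0, 176, 25, 151, 16
Sorted deviations: 0, 16, 25, 52, 151, 176, 1830 → MAD = 52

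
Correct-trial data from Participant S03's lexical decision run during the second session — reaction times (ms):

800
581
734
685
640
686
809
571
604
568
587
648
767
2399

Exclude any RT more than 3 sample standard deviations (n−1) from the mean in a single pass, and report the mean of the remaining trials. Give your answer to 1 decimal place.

667.7 ms

n = 14, ΣRT = 11079, M = 791.357
Σ(x−M)² = 2874217.21; s = √(2874217.21/13) = 470.206
Cutoffs: 791.357 ± 3·470.206 → [-619.3, 2202.0]
Outside: 2399 → excluded.
Retained (n=13): Σ = 8680, mean = 8680/13 = 667.692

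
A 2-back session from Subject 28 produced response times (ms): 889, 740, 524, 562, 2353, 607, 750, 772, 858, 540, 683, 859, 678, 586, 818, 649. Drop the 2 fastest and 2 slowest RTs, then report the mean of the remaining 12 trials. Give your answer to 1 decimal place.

713.5 ms

Sorted: 524, 540, 562, 586, 607, 649, 678, 683, 740, 750, 772, 818, 858, 859, 889, 2353
Drop lowest 2 (524, 540) and highest 2 (889, 2353)
Remaining (n=12): Σ = 8562, mean = 8562/12 = 713.500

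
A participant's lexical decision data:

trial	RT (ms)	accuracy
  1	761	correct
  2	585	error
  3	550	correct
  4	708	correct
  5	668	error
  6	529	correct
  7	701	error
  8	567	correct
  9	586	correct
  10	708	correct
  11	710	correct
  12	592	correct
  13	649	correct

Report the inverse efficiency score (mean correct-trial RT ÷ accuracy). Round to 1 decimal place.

826.8 ms

Correct trials (n=10): 761, 550, 708, 529, 567, 586, 708, 710, 592, 649
Mean correct RT = 6360/10 = 636.0000 ms
Proportion correct = 10/13
IES = 636.0000 / (10/13) = 826.800 ms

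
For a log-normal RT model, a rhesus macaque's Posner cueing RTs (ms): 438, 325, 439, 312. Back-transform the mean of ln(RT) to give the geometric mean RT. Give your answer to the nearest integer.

ln(RT): 6.0822, 5.7838, 6.0845, 5.7430
Mean ln(RT) = 23.6935/4 = 5.92339
Geometric mean = exp(5.92339) = 373.68 ms

374 ms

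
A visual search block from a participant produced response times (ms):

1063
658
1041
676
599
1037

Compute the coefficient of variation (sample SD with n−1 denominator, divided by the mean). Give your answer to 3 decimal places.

0.263

n = 6, Σ = 5074, M = 845.6667
Σ(x−M)² = 246847.333; s = √(246847.333/5) = 222.1924
CV = 222.1924 / 845.6667 = 0.26274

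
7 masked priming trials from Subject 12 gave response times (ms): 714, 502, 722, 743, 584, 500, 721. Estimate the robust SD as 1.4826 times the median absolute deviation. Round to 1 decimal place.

43.0 ms

Sorted: 500, 502, 584, 714, 721, 722, 743 → median = 714
|x − 714| sorted: 0, 7, 8, 29, 130, 212, 214 → MAD = 29
Robust SD ≈ 1.4826 × 29 = 42.995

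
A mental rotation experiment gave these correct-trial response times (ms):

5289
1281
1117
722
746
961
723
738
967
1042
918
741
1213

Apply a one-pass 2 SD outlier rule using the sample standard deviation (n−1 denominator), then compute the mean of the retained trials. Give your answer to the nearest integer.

931 ms

n = 13, ΣRT = 16458, M = 1266.000
Σ(x−M)² = 17979064.00; s = √(17979064.00/12) = 1224.032
Cutoffs: 1266.000 ± 2·1224.032 → [-1182.1, 3714.1]
Outside: 5289 → excluded.
Retained (n=12): Σ = 11169, mean = 11169/12 = 930.750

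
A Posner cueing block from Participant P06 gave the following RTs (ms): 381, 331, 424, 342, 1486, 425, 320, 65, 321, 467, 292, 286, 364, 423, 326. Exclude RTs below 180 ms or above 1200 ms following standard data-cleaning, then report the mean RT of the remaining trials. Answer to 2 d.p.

Excluded: 65, 1486
Retained (n=13): Σ = 4702
Mean = 4702/13 = 361.6923

361.69 ms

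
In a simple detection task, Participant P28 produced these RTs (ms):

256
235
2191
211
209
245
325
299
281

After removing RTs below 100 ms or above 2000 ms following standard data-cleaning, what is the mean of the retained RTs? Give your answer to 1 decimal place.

Excluded: 2191
Retained (n=8): Σ = 2061
Mean = 2061/8 = 257.6250

257.6 ms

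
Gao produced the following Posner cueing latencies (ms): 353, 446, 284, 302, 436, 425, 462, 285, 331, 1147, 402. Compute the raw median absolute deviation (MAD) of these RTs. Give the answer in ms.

Sorted: 284, 285, 302, 331, 353, 402, 425, 436, 446, 462, 1147 → median = 402
|x − 402|: 49, 44, 118, 100, 34, 23, 60, 117, 71, 745, 0
Sorted deviations: 0, 23, 34, 44, 49, 60, 71, 100, 117, 118, 745 → MAD = 60

60 ms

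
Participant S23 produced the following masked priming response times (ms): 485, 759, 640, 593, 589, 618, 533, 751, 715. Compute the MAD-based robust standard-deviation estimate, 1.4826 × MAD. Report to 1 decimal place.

126.0 ms

Sorted: 485, 533, 589, 593, 618, 640, 715, 751, 759 → median = 618
|x − 618| sorted: 0, 22, 25, 29, 85, 97, 133, 133, 141 → MAD = 85
Robust SD ≈ 1.4826 × 85 = 126.021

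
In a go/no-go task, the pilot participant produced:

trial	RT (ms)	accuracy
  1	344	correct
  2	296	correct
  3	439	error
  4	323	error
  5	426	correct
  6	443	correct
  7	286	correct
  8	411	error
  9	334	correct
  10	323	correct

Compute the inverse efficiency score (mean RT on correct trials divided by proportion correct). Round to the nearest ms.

Correct trials (n=7): 344, 296, 426, 443, 286, 334, 323
Mean correct RT = 2452/7 = 350.2857 ms
Proportion correct = 7/10
IES = 350.2857 / (7/10) = 500.408 ms

500 ms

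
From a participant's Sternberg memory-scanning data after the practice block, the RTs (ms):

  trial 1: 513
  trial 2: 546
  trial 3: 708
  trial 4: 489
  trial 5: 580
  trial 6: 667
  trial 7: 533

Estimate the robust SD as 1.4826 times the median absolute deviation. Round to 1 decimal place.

Sorted: 489, 513, 533, 546, 580, 667, 708 → median = 546
|x − 546| sorted: 0, 13, 33, 34, 57, 121, 162 → MAD = 34
Robust SD ≈ 1.4826 × 34 = 50.408

50.4 ms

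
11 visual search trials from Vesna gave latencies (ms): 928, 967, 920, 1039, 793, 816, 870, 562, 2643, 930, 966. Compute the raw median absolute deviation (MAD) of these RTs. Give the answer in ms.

Sorted: 562, 793, 816, 870, 920, 928, 930, 966, 967, 1039, 2643 → median = 928
|x − 928|: 0, 39, 8, 111, 135, 112, 58, 366, 1715, 2, 38
Sorted deviations: 0, 2, 8, 38, 39, 58, 111, 112, 135, 366, 1715 → MAD = 58

58 ms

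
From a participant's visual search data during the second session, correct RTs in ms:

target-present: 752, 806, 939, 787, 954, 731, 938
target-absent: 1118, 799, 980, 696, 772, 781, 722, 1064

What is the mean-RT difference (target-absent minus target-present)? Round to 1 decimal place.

22.6 ms

M(target-present) = 5907/7 = 843.857
M(target-absent) = 6932/8 = 866.500
Difference = 866.500 − 843.857 = 22.643 ms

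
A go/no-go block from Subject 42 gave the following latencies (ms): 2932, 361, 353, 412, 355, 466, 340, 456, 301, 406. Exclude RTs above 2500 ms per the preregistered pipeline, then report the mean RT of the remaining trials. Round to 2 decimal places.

383.33 ms

Excluded: 2932
Retained (n=9): Σ = 3450
Mean = 3450/9 = 383.3333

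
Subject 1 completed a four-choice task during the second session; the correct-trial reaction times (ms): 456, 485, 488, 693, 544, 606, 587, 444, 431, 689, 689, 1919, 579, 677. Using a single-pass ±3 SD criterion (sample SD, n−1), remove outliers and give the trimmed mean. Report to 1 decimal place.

n = 14, ΣRT = 9287, M = 663.357
Σ(x−M)² = 1817167.21; s = √(1817167.21/13) = 373.874
Cutoffs: 663.357 ± 3·373.874 → [-458.3, 1785.0]
Outside: 1919 → excluded.
Retained (n=13): Σ = 7368, mean = 7368/13 = 566.769

566.8 ms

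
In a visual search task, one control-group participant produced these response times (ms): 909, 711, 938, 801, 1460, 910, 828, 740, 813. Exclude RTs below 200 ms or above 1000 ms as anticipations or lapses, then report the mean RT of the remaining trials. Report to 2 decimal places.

831.25 ms

Excluded: 1460
Retained (n=8): Σ = 6650
Mean = 6650/8 = 831.2500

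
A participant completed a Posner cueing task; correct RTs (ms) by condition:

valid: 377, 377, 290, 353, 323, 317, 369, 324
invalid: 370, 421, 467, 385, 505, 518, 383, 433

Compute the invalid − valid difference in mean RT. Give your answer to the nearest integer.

M(valid) = 2730/8 = 341.250
M(invalid) = 3482/8 = 435.250
Difference = 435.250 − 341.250 = 94.000 ms

94 ms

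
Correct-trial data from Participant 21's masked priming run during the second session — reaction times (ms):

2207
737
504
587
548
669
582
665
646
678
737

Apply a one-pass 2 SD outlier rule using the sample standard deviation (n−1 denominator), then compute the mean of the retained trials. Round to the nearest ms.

n = 11, ΣRT = 8560, M = 778.182
Σ(x−M)² = 2300349.64; s = √(2300349.64/10) = 479.620
Cutoffs: 778.182 ± 2·479.620 → [-181.1, 1737.4]
Outside: 2207 → excluded.
Retained (n=10): Σ = 6353, mean = 6353/10 = 635.300

635 ms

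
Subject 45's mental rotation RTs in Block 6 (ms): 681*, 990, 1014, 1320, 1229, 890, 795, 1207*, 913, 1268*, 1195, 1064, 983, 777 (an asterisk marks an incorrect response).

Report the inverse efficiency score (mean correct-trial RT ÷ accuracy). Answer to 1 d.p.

1292.4 ms

Correct trials (n=11): 990, 1014, 1320, 1229, 890, 795, 913, 1195, 1064, 983, 777
Mean correct RT = 11170/11 = 1015.4545 ms
Proportion correct = 11/14
IES = 1015.4545 / (11/14) = 1292.397 ms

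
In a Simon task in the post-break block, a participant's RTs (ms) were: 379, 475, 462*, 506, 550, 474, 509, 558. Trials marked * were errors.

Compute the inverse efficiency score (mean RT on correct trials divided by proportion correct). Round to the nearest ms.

563 ms

Correct trials (n=7): 379, 475, 506, 550, 474, 509, 558
Mean correct RT = 3451/7 = 493.0000 ms
Proportion correct = 7/8
IES = 493.0000 / (7/8) = 563.429 ms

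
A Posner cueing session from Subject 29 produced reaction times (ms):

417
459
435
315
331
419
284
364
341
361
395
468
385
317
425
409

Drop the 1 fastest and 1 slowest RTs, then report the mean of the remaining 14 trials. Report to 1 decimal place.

383.8 ms

Sorted: 284, 315, 317, 331, 341, 361, 364, 385, 395, 409, 417, 419, 425, 435, 459, 468
Drop lowest 1 (284) and highest 1 (468)
Remaining (n=14): Σ = 5373, mean = 5373/14 = 383.786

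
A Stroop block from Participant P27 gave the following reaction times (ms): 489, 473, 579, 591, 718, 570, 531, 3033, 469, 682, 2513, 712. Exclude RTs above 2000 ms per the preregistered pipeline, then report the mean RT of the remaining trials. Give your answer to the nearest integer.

581 ms

Excluded: 2513, 3033
Retained (n=10): Σ = 5814
Mean = 5814/10 = 581.4000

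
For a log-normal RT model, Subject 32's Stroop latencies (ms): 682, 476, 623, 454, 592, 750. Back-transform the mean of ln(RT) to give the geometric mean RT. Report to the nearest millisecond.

ln(RT): 6.5250, 6.1654, 6.4345, 6.1181, 6.3835, 6.6201
Mean ln(RT) = 38.2467/6 = 6.37445
Geometric mean = exp(6.37445) = 586.66 ms

587 ms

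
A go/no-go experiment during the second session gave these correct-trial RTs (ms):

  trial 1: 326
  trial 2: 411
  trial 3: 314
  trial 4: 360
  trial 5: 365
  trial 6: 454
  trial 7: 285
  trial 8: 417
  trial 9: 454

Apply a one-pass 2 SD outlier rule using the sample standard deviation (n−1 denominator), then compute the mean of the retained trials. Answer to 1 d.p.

n = 9, ΣRT = 3386, M = 376.222
Σ(x−M)² = 30075.56; s = √(30075.56/8) = 61.314
Cutoffs: 376.222 ± 2·61.314 → [253.6, 498.9]
No RTs fall outside the cutoffs; all 9 retained. Mean = 3386/9 = 376.222

376.2 ms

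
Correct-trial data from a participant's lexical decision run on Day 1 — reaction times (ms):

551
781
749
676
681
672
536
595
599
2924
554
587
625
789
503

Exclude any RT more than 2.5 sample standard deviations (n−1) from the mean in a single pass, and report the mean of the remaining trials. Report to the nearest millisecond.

636 ms

n = 15, ΣRT = 11822, M = 788.133
Σ(x−M)² = 4997109.73; s = √(4997109.73/14) = 597.442
Cutoffs: 788.133 ± 2.5·597.442 → [-705.5, 2281.7]
Outside: 2924 → excluded.
Retained (n=14): Σ = 8898, mean = 8898/14 = 635.571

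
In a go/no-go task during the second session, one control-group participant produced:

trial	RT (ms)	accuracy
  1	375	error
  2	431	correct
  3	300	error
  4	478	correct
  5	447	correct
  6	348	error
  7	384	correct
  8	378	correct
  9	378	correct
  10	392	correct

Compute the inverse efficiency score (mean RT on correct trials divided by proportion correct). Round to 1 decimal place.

589.4 ms

Correct trials (n=7): 431, 478, 447, 384, 378, 378, 392
Mean correct RT = 2888/7 = 412.5714 ms
Proportion correct = 7/10
IES = 412.5714 / (7/10) = 589.388 ms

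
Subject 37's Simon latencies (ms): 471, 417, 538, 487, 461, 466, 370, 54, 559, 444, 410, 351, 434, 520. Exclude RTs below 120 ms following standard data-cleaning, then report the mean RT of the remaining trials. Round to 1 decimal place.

Excluded: 54
Retained (n=13): Σ = 5928
Mean = 5928/13 = 456.0000

456.0 ms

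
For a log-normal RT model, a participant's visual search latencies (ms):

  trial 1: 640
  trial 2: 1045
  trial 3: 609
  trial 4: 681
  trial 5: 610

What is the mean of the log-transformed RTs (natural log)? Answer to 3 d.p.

6.552

ln(RT): 6.4615, 6.9518, 6.4118, 6.5236, 6.4135
Σ ln(RT) = 32.7621
Mean = 32.7621/5 = 6.55242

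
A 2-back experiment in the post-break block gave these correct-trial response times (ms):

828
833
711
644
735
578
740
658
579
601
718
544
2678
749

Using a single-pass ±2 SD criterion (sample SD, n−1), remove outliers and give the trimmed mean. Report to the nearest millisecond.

686 ms

n = 14, ΣRT = 11596, M = 828.286
Σ(x−M)² = 3790388.86; s = √(3790388.86/13) = 539.971
Cutoffs: 828.286 ± 2·539.971 → [-251.7, 1908.2]
Outside: 2678 → excluded.
Retained (n=13): Σ = 8918, mean = 8918/13 = 686.000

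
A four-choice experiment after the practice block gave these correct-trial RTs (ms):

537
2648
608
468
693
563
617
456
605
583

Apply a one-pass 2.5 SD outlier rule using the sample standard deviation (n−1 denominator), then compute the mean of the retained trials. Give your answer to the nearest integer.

570 ms

n = 10, ΣRT = 7778, M = 777.800
Σ(x−M)² = 3930989.60; s = √(3930989.60/9) = 660.891
Cutoffs: 777.800 ± 2.5·660.891 → [-874.4, 2430.0]
Outside: 2648 → excluded.
Retained (n=9): Σ = 5130, mean = 5130/9 = 570.000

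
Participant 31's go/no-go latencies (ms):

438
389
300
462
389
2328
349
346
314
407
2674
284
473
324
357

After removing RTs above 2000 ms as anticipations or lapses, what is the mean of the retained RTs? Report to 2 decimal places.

Excluded: 2328, 2674
Retained (n=13): Σ = 4832
Mean = 4832/13 = 371.6923

371.69 ms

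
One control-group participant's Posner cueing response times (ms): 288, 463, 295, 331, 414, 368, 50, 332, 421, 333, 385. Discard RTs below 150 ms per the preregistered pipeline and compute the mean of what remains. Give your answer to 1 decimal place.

Excluded: 50
Retained (n=10): Σ = 3630
Mean = 3630/10 = 363.0000

363.0 ms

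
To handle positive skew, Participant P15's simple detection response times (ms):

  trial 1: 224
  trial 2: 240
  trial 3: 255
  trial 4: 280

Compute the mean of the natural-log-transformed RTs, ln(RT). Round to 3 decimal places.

5.517

ln(RT): 5.4116, 5.4806, 5.5413, 5.6348
Σ ln(RT) = 22.0683
Mean = 22.0683/4 = 5.51708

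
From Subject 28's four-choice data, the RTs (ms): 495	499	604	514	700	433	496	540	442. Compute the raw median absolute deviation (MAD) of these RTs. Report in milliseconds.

Sorted: 433, 442, 495, 496, 499, 514, 540, 604, 700 → median = 499
|x − 499|: 4, 0, 105, 15, 201, 66, 3, 41, 57
Sorted deviations: 0, 3, 4, 15, 41, 57, 66, 105, 201 → MAD = 41

41 ms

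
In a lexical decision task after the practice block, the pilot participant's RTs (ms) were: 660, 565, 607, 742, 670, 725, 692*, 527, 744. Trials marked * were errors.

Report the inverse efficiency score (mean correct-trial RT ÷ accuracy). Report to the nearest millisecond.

737 ms

Correct trials (n=8): 660, 565, 607, 742, 670, 725, 527, 744
Mean correct RT = 5240/8 = 655.0000 ms
Proportion correct = 8/9
IES = 655.0000 / (8/9) = 736.875 ms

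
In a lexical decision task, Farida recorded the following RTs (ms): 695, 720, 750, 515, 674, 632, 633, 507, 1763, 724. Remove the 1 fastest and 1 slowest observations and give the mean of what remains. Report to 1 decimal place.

Sorted: 507, 515, 632, 633, 674, 695, 720, 724, 750, 1763
Drop lowest 1 (507) and highest 1 (1763)
Remaining (n=8): Σ = 5343, mean = 5343/8 = 667.875

667.9 ms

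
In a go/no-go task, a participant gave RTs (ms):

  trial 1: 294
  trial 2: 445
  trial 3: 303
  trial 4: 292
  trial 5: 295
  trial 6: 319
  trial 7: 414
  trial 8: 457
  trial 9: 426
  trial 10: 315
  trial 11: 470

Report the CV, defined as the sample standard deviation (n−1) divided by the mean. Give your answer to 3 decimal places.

n = 11, Σ = 4030, M = 366.3636
Σ(x−M)² = 55720.545; s = √(55720.545/10) = 74.6462
CV = 74.6462 / 366.3636 = 0.20375

0.204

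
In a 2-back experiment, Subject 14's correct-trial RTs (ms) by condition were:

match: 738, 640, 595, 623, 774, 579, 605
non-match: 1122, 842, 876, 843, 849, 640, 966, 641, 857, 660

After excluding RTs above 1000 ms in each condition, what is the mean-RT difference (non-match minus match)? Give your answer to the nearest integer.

non-match: exclude 1122
M(match) = 4554/7 = 650.571
M(non-match) = 7174/9 = 797.111
Difference = 797.111 − 650.571 = 146.540 ms

147 ms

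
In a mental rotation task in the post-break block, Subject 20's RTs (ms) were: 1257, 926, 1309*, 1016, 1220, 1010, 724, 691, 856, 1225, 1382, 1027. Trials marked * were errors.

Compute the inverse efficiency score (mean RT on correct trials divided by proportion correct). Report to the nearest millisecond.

1124 ms

Correct trials (n=11): 1257, 926, 1016, 1220, 1010, 724, 691, 856, 1225, 1382, 1027
Mean correct RT = 11334/11 = 1030.3636 ms
Proportion correct = 11/12
IES = 1030.3636 / (11/12) = 1124.033 ms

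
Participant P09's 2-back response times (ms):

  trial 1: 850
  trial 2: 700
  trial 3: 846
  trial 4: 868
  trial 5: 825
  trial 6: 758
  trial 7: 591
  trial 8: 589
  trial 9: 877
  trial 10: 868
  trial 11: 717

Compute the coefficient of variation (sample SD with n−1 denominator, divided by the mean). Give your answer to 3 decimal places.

n = 11, Σ = 8489, M = 771.7273
Σ(x−M)² = 118480.182; s = √(118480.182/10) = 108.8486
CV = 108.8486 / 771.7273 = 0.14105

0.141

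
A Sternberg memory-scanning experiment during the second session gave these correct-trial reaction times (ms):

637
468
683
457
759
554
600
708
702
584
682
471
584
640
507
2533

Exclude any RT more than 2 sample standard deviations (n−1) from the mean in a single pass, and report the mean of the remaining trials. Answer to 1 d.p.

n = 16, ΣRT = 11569, M = 723.062
Σ(x−M)² = 3623900.94; s = √(3623900.94/15) = 491.522
Cutoffs: 723.062 ± 2·491.522 → [-260.0, 1706.1]
Outside: 2533 → excluded.
Retained (n=15): Σ = 9036, mean = 9036/15 = 602.400

602.4 ms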